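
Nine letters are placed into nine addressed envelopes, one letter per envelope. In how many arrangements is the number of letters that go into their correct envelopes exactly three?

22260

Pick the 3 fixed positions: C(9,3) = 84 ways.
The other 6 form a derangement: !6 = 265.
Total: 84 × 265 = 22260.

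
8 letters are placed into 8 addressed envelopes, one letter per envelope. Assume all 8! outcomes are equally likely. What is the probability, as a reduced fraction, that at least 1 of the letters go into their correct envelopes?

3641/5760

Favorable outcomes: Σ_{i≥1} C(8,i)·!(8-i) = 8·1854 + 28·265 + 56·44 + 70·9 + 56·2 + 28·1 + 8·0 + 1·1 = 25487.
Total outcomes: 8! = 40320.
Probability = 25487/40320 = 3641/5760.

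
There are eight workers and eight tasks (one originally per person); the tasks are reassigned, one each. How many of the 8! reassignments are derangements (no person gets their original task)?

Recurrence: !8 = 8·!7 + (-1)^8.
!8 = 8·1854 + 1 = 14833

14833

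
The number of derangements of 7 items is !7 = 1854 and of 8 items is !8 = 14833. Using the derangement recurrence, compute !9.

!9 = (9-1)·(!8 + !7) = 8·(14833 + 1854) = 8·16687 = 133496.

133496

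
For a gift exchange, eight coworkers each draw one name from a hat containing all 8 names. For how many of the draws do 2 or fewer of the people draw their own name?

37085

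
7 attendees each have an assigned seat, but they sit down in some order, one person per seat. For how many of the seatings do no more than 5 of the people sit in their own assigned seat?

# with exactly i fixed is C(7,i)·!(7-i); sum over i=0..5:
  i=0: C(7,0)·!7 = 1·1854 = 1854
  i=1: C(7,1)·!6 = 7·265 = 1855
  i=2: C(7,2)·!5 = 21·44 = 924
  i=3: C(7,3)·!4 = 35·9 = 315
  i=4: C(7,4)·!3 = 35·2 = 70
  i=5: C(7,5)·!2 = 21·1 = 21
Total = 5039.

5039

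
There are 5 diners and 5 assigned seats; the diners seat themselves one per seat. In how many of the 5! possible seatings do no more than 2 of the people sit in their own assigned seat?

109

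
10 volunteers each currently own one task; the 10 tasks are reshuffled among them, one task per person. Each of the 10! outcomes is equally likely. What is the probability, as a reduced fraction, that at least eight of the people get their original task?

23/1814400

Favorable outcomes: Σ_{i≥8} C(10,i)·!(10-i) = 45·1 + 10·0 + 1·1 = 46.
Total outcomes: 10! = 3628800.
Probability = 46/3628800 = 23/1814400.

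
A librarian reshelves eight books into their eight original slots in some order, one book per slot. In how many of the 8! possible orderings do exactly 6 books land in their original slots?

28

Pick the 6 fixed positions: C(8,6) = 28 ways.
The other 2 form a derangement: !2 = 1.
Total: 28 × 1 = 28.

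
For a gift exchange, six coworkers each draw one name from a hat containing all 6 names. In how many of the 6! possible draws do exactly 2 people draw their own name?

Choose which 2 of the 6 are fixed: C(6,2) = 15.
The remaining 4 must be deranged: !4 = 9.
Total: 15 × 9 = 135.

135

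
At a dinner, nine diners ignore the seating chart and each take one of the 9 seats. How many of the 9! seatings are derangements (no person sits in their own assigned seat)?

The subfactorial !9 = [9!/e] (nearest integer).
9! = 362880, and 362880/e ≈ 133496.09, so !9 = 133496.

133496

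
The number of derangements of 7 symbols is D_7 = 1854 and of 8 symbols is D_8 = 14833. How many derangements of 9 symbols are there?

133496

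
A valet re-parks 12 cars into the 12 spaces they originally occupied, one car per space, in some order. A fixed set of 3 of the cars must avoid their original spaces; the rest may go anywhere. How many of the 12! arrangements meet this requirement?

369774720

Inclusion-exclusion on the 3 forbidden self-matches:
Σ_{j=0}^{3} (-1)^j C(3,j)(12-j)!
= C(3,0)·12! - C(3,1)·11! + C(3,2)·10! - C(3,3)·9!
= 479001600 - 119750400 + 10886400 - 362880
= 369774720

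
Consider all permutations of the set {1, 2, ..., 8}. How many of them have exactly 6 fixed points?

28

Pick the 6 fixed positions: C(8,6) = 28 ways.
The other 2 form a derangement: !2 = 1.
Total: 28 × 1 = 28.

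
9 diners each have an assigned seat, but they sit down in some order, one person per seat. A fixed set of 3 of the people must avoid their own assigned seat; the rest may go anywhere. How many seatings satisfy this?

256320

Let A_j be the event that the j-th constrained one is fixed. By inclusion-exclusion over the 3 events:
Σ_{j=0}^{3} (-1)^j C(3,j)(9-j)!
= C(3,0)·9! - C(3,1)·8! + C(3,2)·7! - C(3,3)·6!
= 362880 - 120960 + 15120 - 720
= 256320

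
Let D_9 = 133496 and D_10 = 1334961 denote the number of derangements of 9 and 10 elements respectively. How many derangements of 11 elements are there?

D_11 = (11-1)·(D_10 + D_9) = 10·(1334961 + 133496) = 10·1468457 = 14684570.

14684570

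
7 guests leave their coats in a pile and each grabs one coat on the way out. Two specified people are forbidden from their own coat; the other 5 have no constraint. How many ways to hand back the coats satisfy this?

Let A_j be the event that the j-th constrained one is fixed. By inclusion-exclusion over the 2 events:
Σ_{j=0}^{2} (-1)^j C(2,j)(7-j)!
= C(2,0)·7! - C(2,1)·6! + C(2,2)·5!
= 5040 - 1440 + 120
= 3720

3720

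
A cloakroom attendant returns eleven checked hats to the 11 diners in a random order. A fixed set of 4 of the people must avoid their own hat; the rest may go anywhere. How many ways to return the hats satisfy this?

27422640

Let A_j be the event that the j-th constrained one is fixed. By inclusion-exclusion over the 4 events:
Σ_{j=0}^{4} (-1)^j C(4,j)(11-j)!
= C(4,0)·11! - C(4,1)·10! + C(4,2)·9! - C(4,3)·8! + C(4,4)·7!
= 39916800 - 14515200 + 2177280 - 161280 + 5040
= 27422640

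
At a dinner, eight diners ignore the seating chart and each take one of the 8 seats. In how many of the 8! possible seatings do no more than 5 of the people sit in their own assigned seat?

# with exactly i fixed is C(8,i)·!(8-i); sum over i=0..5:
  i=0: C(8,0)·!8 = 1·14833 = 14833
  i=1: C(8,1)·!7 = 8·1854 = 14832
  i=2: C(8,2)·!6 = 28·265 = 7420
  i=3: C(8,3)·!5 = 56·44 = 2464
  i=4: C(8,4)·!4 = 70·9 = 630
  i=5: C(8,5)·!3 = 56·2 = 112
Total = 40291.

40291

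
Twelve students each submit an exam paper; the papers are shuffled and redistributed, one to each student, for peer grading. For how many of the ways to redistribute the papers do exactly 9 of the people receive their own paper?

440

Choose which 9 of the 12 are fixed: C(12,9) = 220.
The other 3 form a derangement: !3 = 2.
Total: 220 × 2 = 440.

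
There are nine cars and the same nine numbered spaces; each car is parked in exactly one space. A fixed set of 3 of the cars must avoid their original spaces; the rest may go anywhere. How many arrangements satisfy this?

Inclusion-exclusion on the 3 forbidden self-matches:
Σ_{j=0}^{3} (-1)^j C(3,j)(9-j)!
= C(3,0)·9! - C(3,1)·8! + C(3,2)·7! - C(3,3)·6!
= 362880 - 120960 + 15120 - 720
= 256320

256320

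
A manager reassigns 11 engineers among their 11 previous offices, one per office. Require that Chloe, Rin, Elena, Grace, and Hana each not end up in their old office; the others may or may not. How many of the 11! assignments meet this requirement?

25022880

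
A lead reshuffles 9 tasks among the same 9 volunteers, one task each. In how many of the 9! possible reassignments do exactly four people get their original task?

5544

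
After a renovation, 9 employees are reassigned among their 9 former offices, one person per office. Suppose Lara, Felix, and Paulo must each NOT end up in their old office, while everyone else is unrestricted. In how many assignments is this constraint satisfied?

256320

Inclusion-exclusion on the 3 forbidden self-matches:
Σ_{j=0}^{3} (-1)^j C(3,j)(9-j)!
= C(3,0)·9! - C(3,1)·8! + C(3,2)·7! - C(3,3)·6!
= 362880 - 120960 + 15120 - 720
= 256320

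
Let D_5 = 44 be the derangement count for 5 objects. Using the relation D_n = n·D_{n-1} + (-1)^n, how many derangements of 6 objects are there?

265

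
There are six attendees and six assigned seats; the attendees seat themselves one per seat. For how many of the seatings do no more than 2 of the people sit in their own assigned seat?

664

# with exactly i fixed is C(6,i)·!(6-i); sum over i=0..2:
  i=0: C(6,0)·!6 = 1·265 = 265
  i=1: C(6,1)·!5 = 6·44 = 264
  i=2: C(6,2)·!4 = 15·9 = 135
Total = 664.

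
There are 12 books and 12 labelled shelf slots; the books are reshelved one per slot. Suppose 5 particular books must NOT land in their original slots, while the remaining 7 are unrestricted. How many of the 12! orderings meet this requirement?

312273360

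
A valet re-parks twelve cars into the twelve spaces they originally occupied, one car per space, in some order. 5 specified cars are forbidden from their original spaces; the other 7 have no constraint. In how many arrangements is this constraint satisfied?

312273360

Let A_j be the event that the j-th constrained one is fixed. By inclusion-exclusion over the 5 events:
Σ_{j=0}^{5} (-1)^j C(5,j)(12-j)!
= C(5,0)·12! - C(5,1)·11! + C(5,2)·10! - C(5,3)·9! + C(5,4)·8! - C(5,5)·7!
= 479001600 - 199584000 + 36288000 - 3628800 + 201600 - 5040
= 312273360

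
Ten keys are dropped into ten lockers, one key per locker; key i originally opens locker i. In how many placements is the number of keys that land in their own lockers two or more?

958879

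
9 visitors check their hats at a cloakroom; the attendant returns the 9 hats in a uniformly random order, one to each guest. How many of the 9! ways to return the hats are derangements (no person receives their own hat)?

!9 is the nearest integer to 9!/e.
9! = 362880, and 362880/e ≈ 133496.09, so !9 = 133496.

133496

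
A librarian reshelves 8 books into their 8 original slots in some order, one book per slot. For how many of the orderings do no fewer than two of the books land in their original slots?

10655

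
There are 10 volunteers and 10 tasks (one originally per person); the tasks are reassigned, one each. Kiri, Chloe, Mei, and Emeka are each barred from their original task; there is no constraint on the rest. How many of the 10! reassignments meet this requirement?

Inclusion-exclusion on the 4 forbidden self-matches:
Σ_{j=0}^{4} (-1)^j C(4,j)(10-j)!
= C(4,0)·10! - C(4,1)·9! + C(4,2)·8! - C(4,3)·7! + C(4,4)·6!
= 3628800 - 1451520 + 241920 - 20160 + 720
= 2399760

2399760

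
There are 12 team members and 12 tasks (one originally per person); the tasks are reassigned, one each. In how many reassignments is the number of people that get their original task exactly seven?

34848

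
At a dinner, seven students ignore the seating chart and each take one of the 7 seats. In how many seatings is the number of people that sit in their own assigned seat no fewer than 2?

# with exactly i fixed is C(7,i)·!(7-i); sum over i=2..7:
  i=2: C(7,2)·!5 = 21·44 = 924
  i=3: C(7,3)·!4 = 35·9 = 315
  i=4: C(7,4)·!3 = 35·2 = 70
  i=5: C(7,5)·!2 = 21·1 = 21
  i=6: C(7,6)·!1 = 7·0 = 0
  i=7: C(7,7)·!0 = 1·1 = 1
Total = 1331.

1331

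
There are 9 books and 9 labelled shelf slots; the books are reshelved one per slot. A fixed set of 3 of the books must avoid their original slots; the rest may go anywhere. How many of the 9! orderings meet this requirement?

Inclusion-exclusion on the 3 forbidden self-matches:
Σ_{j=0}^{3} (-1)^j C(3,j)(9-j)!
= C(3,0)·9! - C(3,1)·8! + C(3,2)·7! - C(3,3)·6!
= 362880 - 120960 + 15120 - 720
= 256320

256320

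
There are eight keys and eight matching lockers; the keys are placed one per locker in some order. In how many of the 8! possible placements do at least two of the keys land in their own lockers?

Sum C(8,i)·!(8-i) for i = 2..8:
  i=2: C(8,2)·!6 = 28·265 = 7420
  i=3: C(8,3)·!5 = 56·44 = 2464
  i=4: C(8,4)·!4 = 70·9 = 630
  i=5: C(8,5)·!3 = 56·2 = 112
  i=6: C(8,6)·!2 = 28·1 = 28
  i=7: C(8,7)·!1 = 8·0 = 0
  i=8: C(8,8)·!0 = 1·1 = 1
Total = 10655.

10655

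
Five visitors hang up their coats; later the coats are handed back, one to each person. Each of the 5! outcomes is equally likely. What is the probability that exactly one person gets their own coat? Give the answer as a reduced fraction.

3/8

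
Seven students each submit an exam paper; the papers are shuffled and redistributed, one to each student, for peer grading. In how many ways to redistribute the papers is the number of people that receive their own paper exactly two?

Choose which 2 of the 7 are fixed: C(7,2) = 21.
The other 5 form a derangement: !5 = 44.
Total: 21 × 44 = 924.

924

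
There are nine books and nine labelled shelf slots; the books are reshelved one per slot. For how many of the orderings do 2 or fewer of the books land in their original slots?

333737

# with exactly i fixed is C(9,i)·!(9-i); sum over i=0..2:
  i=0: C(9,0)·!9 = 1·133496 = 133496
  i=1: C(9,1)·!8 = 9·14833 = 133497
  i=2: C(9,2)·!7 = 36·1854 = 66744
Total = 333737.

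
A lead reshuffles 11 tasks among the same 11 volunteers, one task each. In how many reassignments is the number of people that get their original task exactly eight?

Choose which 8 of the 11 are fixed: C(11,8) = 165.
The other 3 form a derangement: !3 = 2.
Total: 165 × 2 = 330.

330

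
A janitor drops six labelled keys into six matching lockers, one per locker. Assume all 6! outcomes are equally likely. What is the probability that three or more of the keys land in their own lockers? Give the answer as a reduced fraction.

7/90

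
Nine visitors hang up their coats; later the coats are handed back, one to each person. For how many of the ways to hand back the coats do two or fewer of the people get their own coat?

333737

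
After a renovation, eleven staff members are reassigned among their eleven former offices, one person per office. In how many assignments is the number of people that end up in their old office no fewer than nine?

# with exactly i fixed is C(11,i)·!(11-i); sum over i=9..11:
  i=9: C(11,9)·!2 = 55·1 = 55
  i=10: C(11,10)·!1 = 11·0 = 0
  i=11: C(11,11)·!0 = 1·1 = 1
Total = 56.

56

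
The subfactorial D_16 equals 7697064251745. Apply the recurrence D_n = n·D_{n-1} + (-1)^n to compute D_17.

130850092279664

D_17 = 17·7697064251745 - 1 = 130850092279664.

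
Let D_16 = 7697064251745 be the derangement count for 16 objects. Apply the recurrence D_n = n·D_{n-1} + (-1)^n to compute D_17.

130850092279664

D_17 = 17·7697064251745 - 1 = 130850092279664.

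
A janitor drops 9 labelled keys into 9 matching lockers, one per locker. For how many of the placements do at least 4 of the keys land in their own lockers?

Sum C(9,i)·!(9-i) for i = 4..9:
  i=4: C(9,4)·!5 = 126·44 = 5544
  i=5: C(9,5)·!4 = 126·9 = 1134
  i=6: C(9,6)·!3 = 84·2 = 168
  i=7: C(9,7)·!2 = 36·1 = 36
  i=8: C(9,8)·!1 = 9·0 = 0
  i=9: C(9,9)·!0 = 1·1 = 1
Total = 6883.

6883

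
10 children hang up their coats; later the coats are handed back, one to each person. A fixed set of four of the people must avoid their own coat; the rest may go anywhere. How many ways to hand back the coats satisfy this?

2399760

Let A_j be the event that the j-th constrained one is fixed. By inclusion-exclusion over the 4 events:
Σ_{j=0}^{4} (-1)^j C(4,j)(10-j)!
= C(4,0)·10! - C(4,1)·9! + C(4,2)·8! - C(4,3)·7! + C(4,4)·6!
= 3628800 - 1451520 + 241920 - 20160 + 720
= 2399760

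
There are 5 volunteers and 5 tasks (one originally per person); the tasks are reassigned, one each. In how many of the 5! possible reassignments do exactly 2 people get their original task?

20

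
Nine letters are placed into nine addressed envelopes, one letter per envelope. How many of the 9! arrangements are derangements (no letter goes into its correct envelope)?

!9 is the nearest integer to 9!/e.
9! = 362880, and 362880/e ≈ 133496.09, so !9 = 133496.

133496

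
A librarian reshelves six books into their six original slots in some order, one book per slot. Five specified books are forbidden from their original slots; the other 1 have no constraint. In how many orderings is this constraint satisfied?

309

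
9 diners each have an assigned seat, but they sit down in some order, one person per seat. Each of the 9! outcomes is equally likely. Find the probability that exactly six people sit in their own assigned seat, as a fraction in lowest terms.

1/2160

Favorable outcomes: C(9,6)·!3 = 84·2 = 168.
Total outcomes: 9! = 362880.
Probability = 168/362880 = 1/2160.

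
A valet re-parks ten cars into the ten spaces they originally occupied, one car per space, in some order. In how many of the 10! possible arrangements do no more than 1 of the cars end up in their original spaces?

# with exactly i fixed is C(10,i)·!(10-i); sum over i=0..1:
  i=0: C(10,0)·!10 = 1·1334961 = 1334961
  i=1: C(10,1)·!9 = 10·133496 = 1334960
Total = 2669921.

2669921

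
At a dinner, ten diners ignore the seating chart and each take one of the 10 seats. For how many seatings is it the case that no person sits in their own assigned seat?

1334961

By inclusion-exclusion, !10 = Σ (-1)^k · 10!/k! for k=0..10
= 10! - 10!/1! + 10!/2! - 10!/3! + 10!/4! - 10!/5! + 10!/6! - 10!/7! + 10!/8! - 10!/9! + 10!/10!
= 3628800 - 3628800 + 1814400 - 604800 + 151200 - 30240 + 5040 - 720 + 90 - 10 + 1
= 1334961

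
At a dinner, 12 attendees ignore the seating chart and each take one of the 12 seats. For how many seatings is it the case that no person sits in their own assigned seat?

176214841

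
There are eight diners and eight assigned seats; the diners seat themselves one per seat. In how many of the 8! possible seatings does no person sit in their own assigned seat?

Use !n = (n-1)(!(n-1) + !(n-2)).
!8 = 7·(1854 + 265) = 7·2119 = 14833

14833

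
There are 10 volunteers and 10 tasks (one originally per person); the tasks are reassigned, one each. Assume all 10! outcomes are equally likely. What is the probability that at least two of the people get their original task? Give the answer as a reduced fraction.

Favorable outcomes: Σ_{i≥2} C(10,i)·!(10-i) = 45·14833 + 120·1854 + 210·265 + 252·44 + 210·9 + 120·2 + 45·1 + 10·0 + 1·1 = 958879.
Total outcomes: 10! = 3628800.
Probability = 958879/3628800 = 958879/3628800.

958879/3628800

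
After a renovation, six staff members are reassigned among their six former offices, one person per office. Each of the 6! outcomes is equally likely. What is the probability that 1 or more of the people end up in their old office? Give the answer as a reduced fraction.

91/144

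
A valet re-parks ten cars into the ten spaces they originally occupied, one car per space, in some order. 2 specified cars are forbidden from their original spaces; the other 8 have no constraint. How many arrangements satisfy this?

2943360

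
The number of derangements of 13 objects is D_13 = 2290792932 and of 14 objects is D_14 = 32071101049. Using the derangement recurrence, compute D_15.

D_15 = (15-1)·(D_14 + D_13) = 14·(32071101049 + 2290792932) = 14·34361893981 = 481066515734.

481066515734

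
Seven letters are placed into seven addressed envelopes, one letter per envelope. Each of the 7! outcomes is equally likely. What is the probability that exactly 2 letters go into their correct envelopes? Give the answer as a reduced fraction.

11/60

Favorable outcomes: C(7,2)·!5 = 21·44 = 924.
Total outcomes: 7! = 5040.
Probability = 924/5040 = 11/60.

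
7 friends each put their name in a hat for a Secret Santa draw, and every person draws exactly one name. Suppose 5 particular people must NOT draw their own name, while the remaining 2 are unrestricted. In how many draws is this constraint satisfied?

Inclusion-exclusion on the 5 forbidden self-matches:
Σ_{j=0}^{5} (-1)^j C(5,j)(7-j)!
= C(5,0)·7! - C(5,1)·6! + C(5,2)·5! - C(5,3)·4! + C(5,4)·3! - C(5,5)·2!
= 5040 - 3600 + 1200 - 240 + 30 - 2
= 2428

2428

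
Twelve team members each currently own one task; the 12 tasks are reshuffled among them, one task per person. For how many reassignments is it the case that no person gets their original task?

!12 = 12! · Σ_{k=0}^{12} (-1)^k/k!
= 12! - 12!/1! + 12!/2! - 12!/3! + 12!/4! - 12!/5! + 12!/6! - 12!/7! + 12!/8! - 12!/9! + 12!/10! - 12!/11! + 12!/12!
= 479001600 - 479001600 + 239500800 - 79833600 + 19958400 - 3991680 + 665280 - 95040 + 11880 - 1320 + 132 - 12 + 1
= 176214841

176214841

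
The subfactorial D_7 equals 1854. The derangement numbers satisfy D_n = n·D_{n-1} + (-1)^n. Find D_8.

D_8 = 8·1854 + 1 = 14833.

14833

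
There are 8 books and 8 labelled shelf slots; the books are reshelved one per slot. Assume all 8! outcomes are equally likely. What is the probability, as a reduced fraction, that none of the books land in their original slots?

Favorable outcomes: !8 = 14833.
Total outcomes: 8! = 40320.
Probability = 14833/40320 = 2119/5760.

2119/5760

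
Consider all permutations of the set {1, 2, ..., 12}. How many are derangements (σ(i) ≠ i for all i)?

176214841

Use !n = n·!(n-1) + (-1)^n.
!12 = 12·14684570 + 1 = 176214841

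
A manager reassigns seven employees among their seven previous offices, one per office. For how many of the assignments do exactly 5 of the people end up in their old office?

Pick the 5 fixed positions: C(7,5) = 21 ways.
The remaining 2 must be deranged: !2 = 1.
Total: 21 × 1 = 21.

21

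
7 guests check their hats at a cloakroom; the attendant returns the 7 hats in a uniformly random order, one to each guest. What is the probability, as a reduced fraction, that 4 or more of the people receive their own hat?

23/1260

Favorable outcomes: Σ_{i≥4} C(7,i)·!(7-i) = 35·2 + 21·1 + 7·0 + 1·1 = 92.
Total outcomes: 7! = 5040.
Probability = 92/5040 = 23/1260.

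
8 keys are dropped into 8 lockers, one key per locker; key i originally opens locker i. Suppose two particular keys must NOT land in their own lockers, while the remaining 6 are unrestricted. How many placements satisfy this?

Let A_j be the event that the j-th constrained one is fixed. By inclusion-exclusion over the 2 events:
Σ_{j=0}^{2} (-1)^j C(2,j)(8-j)!
= C(2,0)·8! - C(2,1)·7! + C(2,2)·6!
= 40320 - 10080 + 720
= 30960

30960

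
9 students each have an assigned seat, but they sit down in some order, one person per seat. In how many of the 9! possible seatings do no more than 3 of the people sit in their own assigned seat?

355997

# with exactly i fixed is C(9,i)·!(9-i); sum over i=0..3:
  i=0: C(9,0)·!9 = 1·133496 = 133496
  i=1: C(9,1)·!8 = 9·14833 = 133497
  i=2: C(9,2)·!7 = 36·1854 = 66744
  i=3: C(9,3)·!6 = 84·265 = 22260
Total = 355997.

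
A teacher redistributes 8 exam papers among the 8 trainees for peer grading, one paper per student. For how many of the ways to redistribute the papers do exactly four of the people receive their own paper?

630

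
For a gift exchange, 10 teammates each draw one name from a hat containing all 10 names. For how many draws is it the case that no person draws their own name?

1334961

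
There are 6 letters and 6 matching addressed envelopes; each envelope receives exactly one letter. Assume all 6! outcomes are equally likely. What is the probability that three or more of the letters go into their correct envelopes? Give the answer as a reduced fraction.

Favorable outcomes: Σ_{i≥3} C(6,i)·!(6-i) = 20·2 + 15·1 + 6·0 + 1·1 = 56.
Total outcomes: 6! = 720.
Probability = 56/720 = 7/90.

7/90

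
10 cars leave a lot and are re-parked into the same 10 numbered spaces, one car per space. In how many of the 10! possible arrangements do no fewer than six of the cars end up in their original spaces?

2176

Sum C(10,i)·!(10-i) for i = 6..10:
  i=6: C(10,6)·!4 = 210·9 = 1890
  i=7: C(10,7)·!3 = 120·2 = 240
  i=8: C(10,8)·!2 = 45·1 = 45
  i=9: C(10,9)·!1 = 10·0 = 0
  i=10: C(10,10)·!0 = 1·1 = 1
Total = 2176.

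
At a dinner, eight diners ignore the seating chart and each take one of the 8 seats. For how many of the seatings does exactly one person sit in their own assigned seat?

Pick the single fixed position: C(8,1) = 8 ways.
The remaining 7 must be deranged: !7 = 1854.
Total: 8 × 1854 = 14832.

14832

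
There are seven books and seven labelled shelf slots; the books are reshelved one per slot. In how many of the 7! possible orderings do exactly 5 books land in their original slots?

21

Choose which 5 of the 7 are fixed: C(7,5) = 21.
The other 2 form a derangement: !2 = 1.
Total: 21 × 1 = 21.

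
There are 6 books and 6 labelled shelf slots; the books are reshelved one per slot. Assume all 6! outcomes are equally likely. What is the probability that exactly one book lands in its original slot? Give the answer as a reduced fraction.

11/30

Favorable outcomes: C(6,1)·!5 = 6·44 = 264.
Total outcomes: 6! = 720.
Probability = 264/720 = 11/30.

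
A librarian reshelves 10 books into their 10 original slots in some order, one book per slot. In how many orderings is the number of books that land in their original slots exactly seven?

240

Choose which 7 of the 10 are fixed: C(10,7) = 120.
The other 3 form a derangement: !3 = 2.
Total: 120 × 2 = 240.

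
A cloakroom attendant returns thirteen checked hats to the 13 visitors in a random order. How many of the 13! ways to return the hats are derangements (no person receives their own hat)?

2290792932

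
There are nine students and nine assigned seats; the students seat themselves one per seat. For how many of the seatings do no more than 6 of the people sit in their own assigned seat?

362843

# with exactly i fixed is C(9,i)·!(9-i); sum over i=0..6:
  i=0: C(9,0)·!9 = 1·133496 = 133496
  i=1: C(9,1)·!8 = 9·14833 = 133497
  i=2: C(9,2)·!7 = 36·1854 = 66744
  i=3: C(9,3)·!6 = 84·265 = 22260
  i=4: C(9,4)·!5 = 126·44 = 5544
  i=5: C(9,5)·!4 = 126·9 = 1134
  i=6: C(9,6)·!3 = 84·2 = 168
Total = 362843.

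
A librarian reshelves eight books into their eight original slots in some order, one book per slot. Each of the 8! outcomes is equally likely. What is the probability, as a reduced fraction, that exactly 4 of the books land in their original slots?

Favorable outcomes: C(8,4)·!4 = 70·9 = 630.
Total outcomes: 8! = 40320.
Probability = 630/40320 = 1/64.

1/64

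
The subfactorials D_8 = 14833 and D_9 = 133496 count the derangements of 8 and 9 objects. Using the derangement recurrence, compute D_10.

D_10 = (10-1)·(D_9 + D_8) = 9·(133496 + 14833) = 9·148329 = 1334961.

1334961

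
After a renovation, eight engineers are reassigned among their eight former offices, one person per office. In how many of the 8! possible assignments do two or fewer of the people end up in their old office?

37085

# with exactly i fixed is C(8,i)·!(8-i); sum over i=0..2:
  i=0: C(8,0)·!8 = 1·14833 = 14833
  i=1: C(8,1)·!7 = 8·1854 = 14832
  i=2: C(8,2)·!6 = 28·265 = 7420
Total = 37085.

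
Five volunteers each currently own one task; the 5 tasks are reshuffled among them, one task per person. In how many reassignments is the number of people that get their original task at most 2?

Sum C(5,i)·!(5-i) for i = 0..2:
  i=0: C(5,0)·!5 = 1·44 = 44
  i=1: C(5,1)·!4 = 5·9 = 45
  i=2: C(5,2)·!3 = 10·2 = 20
Total = 109.

109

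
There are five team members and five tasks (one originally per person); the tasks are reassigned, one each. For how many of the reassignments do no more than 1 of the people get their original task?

89

Sum C(5,i)·!(5-i) for i = 0..1:
  i=0: C(5,0)·!5 = 1·44 = 44
  i=1: C(5,1)·!4 = 5·9 = 45
Total = 89.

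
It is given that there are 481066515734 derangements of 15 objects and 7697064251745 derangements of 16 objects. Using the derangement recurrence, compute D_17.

130850092279664

D_17 = (17-1)·(D_16 + D_15) = 16·(7697064251745 + 481066515734) = 16·8178130767479 = 130850092279664.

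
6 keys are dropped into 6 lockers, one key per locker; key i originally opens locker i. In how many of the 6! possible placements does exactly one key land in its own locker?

264

Pick the single fixed position: C(6,1) = 6 ways.
The other 5 form a derangement: !5 = 44.
Total: 6 × 44 = 264.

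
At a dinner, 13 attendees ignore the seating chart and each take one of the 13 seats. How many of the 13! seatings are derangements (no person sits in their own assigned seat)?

2290792932

Use !n = (n-1)(!(n-1) + !(n-2)).
!13 = 12·(176214841 + 14684570) = 12·190899411 = 2290792932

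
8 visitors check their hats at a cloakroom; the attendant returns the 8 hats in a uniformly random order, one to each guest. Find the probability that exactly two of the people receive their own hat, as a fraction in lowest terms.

53/288

Favorable outcomes: C(8,2)·!6 = 28·265 = 7420.
Total outcomes: 8! = 40320.
Probability = 7420/40320 = 53/288.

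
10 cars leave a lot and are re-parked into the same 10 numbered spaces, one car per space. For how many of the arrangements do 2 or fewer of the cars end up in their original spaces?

3337406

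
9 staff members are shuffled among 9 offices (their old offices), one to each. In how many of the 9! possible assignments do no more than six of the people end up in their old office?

Sum C(9,i)·!(9-i) for i = 0..6:
  i=0: C(9,0)·!9 = 1·133496 = 133496
  i=1: C(9,1)·!8 = 9·14833 = 133497
  i=2: C(9,2)·!7 = 36·1854 = 66744
  i=3: C(9,3)·!6 = 84·265 = 22260
  i=4: C(9,4)·!5 = 126·44 = 5544
  i=5: C(9,5)·!4 = 126·9 = 1134
  i=6: C(9,6)·!3 = 84·2 = 168
Total = 362843.

362843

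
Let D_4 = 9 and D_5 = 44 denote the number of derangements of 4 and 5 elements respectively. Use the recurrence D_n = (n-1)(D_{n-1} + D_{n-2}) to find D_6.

D_6 = (6-1)·(D_5 + D_4) = 5·(44 + 9) = 5·53 = 265.

265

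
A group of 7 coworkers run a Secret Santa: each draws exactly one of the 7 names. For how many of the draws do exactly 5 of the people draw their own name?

Choose which 5 of the 7 are fixed: C(7,5) = 21.
The remaining 2 must be deranged: !2 = 1.
Total: 21 × 1 = 21.

21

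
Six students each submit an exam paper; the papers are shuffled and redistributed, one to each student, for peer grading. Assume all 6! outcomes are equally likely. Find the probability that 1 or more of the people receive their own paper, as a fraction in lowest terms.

Favorable outcomes: Σ_{i≥1} C(6,i)·!(6-i) = 6·44 + 15·9 + 20·2 + 15·1 + 6·0 + 1·1 = 455.
Total outcomes: 6! = 720.
Probability = 455/720 = 91/144.

91/144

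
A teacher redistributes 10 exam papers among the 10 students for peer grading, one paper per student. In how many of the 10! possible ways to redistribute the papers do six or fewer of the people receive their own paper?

Sum C(10,i)·!(10-i) for i = 0..6:
  i=0: C(10,0)·!10 = 1·1334961 = 1334961
  i=1: C(10,1)·!9 = 10·133496 = 1334960
  i=2: C(10,2)·!8 = 45·14833 = 667485
  i=3: C(10,3)·!7 = 120·1854 = 222480
  i=4: C(10,4)·!6 = 210·265 = 55650
  i=5: C(10,5)·!5 = 252·44 = 11088
  i=6: C(10,6)·!4 = 210·9 = 1890
Total = 3628514.

3628514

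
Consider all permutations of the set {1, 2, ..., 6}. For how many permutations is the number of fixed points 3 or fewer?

704

Sum C(6,i)·!(6-i) for i = 0..3:
  i=0: C(6,0)·!6 = 1·265 = 265
  i=1: C(6,1)·!5 = 6·44 = 264
  i=2: C(6,2)·!4 = 15·9 = 135
  i=3: C(6,3)·!3 = 20·2 = 40
Total = 704.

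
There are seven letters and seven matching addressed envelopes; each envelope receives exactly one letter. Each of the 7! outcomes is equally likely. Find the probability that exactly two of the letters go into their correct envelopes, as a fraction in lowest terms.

11/60

Favorable outcomes: C(7,2)·!5 = 21·44 = 924.
Total outcomes: 7! = 5040.
Probability = 924/5040 = 11/60.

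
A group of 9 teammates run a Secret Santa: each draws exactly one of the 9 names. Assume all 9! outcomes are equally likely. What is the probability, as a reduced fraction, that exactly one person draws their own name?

2119/5760

Favorable outcomes: C(9,1)·!8 = 9·14833 = 133497.
Total outcomes: 9! = 362880.
Probability = 133497/362880 = 2119/5760.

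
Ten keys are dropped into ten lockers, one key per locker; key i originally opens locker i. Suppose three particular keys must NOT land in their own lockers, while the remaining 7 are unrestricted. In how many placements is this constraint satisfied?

2656080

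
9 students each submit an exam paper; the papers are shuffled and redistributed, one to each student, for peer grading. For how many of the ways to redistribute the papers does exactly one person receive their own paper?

Choose which one of the 9 is fixed: C(9,1) = 9.
The other 8 form a derangement: !8 = 14833.
Total: 9 × 14833 = 133497.

133497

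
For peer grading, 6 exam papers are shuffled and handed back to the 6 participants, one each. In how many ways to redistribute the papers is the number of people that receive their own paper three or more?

Sum C(6,i)·!(6-i) for i = 3..6:
  i=3: C(6,3)·!3 = 20·2 = 40
  i=4: C(6,4)·!2 = 15·1 = 15
  i=5: C(6,5)·!1 = 6·0 = 0
  i=6: C(6,6)·!0 = 1·1 = 1
Total = 56.

56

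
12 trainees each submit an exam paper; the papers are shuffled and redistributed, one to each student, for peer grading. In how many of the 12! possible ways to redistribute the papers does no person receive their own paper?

176214841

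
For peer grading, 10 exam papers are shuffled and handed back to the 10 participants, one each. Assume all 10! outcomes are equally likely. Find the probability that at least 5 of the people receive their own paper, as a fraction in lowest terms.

Favorable outcomes: Σ_{i≥5} C(10,i)·!(10-i) = 252·44 + 210·9 + 120·2 + 45·1 + 10·0 + 1·1 = 13264.
Total outcomes: 10! = 3628800.
Probability = 13264/3628800 = 829/226800.

829/226800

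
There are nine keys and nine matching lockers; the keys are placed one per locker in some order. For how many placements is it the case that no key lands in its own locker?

The number of derangements of 9 is !9 = Σ_{k=0}^{9} (-1)^k·9!/k!
= 9! - 9!/1! + 9!/2! - 9!/3! + 9!/4! - 9!/5! + 9!/6! - 9!/7! + 9!/8! - 9!/9!
= 362880 - 362880 + 181440 - 60480 + 15120 - 3024 + 504 - 72 + 9 - 1
= 133496

133496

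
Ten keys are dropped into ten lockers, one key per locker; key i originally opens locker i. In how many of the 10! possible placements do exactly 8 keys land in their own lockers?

Choose which 8 of the 10 are fixed: C(10,8) = 45.
The remaining 2 must be deranged: !2 = 1.
Total: 45 × 1 = 45.

45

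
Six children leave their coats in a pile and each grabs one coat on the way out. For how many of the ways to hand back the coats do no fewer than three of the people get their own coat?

Sum C(6,i)·!(6-i) for i = 3..6:
  i=3: C(6,3)·!3 = 20·2 = 40
  i=4: C(6,4)·!2 = 15·1 = 15
  i=5: C(6,5)·!1 = 6·0 = 0
  i=6: C(6,6)·!0 = 1·1 = 1
Total = 56.

56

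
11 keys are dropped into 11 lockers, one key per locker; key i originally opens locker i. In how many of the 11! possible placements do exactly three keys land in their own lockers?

2447445

Pick the 3 fixed positions: C(11,3) = 165 ways.
The remaining 8 must be deranged: !8 = 14833.
Total: 165 × 14833 = 2447445.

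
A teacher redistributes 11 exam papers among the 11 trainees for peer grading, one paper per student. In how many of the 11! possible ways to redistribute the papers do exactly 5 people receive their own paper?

122430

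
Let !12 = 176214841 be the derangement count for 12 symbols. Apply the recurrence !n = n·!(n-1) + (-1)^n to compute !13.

!13 = 13·176214841 - 1 = 2290792932.

2290792932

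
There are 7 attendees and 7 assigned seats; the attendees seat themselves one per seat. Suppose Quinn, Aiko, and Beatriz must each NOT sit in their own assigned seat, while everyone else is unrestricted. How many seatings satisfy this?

3216

Let A_j be the event that the j-th constrained one is fixed. By inclusion-exclusion over the 3 events:
Σ_{j=0}^{3} (-1)^j C(3,j)(7-j)!
= C(3,0)·7! - C(3,1)·6! + C(3,2)·5! - C(3,3)·4!
= 5040 - 2160 + 360 - 24
= 3216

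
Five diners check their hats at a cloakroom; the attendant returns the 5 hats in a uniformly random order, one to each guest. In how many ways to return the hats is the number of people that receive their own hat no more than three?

119

Sum C(5,i)·!(5-i) for i = 0..3:
  i=0: C(5,0)·!5 = 1·44 = 44
  i=1: C(5,1)·!4 = 5·9 = 45
  i=2: C(5,2)·!3 = 10·2 = 20
  i=3: C(5,3)·!2 = 10·1 = 10
Total = 119.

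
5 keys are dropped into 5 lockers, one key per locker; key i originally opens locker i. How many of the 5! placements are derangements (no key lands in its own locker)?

!5 = 5! · Σ_{k=0}^{5} (-1)^k/k!
= 5! - 5!/1! + 5!/2! - 5!/3! + 5!/4! - 5!/5!
= 120 - 120 + 60 - 20 + 5 - 1
= 44

44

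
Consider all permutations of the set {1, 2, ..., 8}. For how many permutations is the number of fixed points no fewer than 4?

771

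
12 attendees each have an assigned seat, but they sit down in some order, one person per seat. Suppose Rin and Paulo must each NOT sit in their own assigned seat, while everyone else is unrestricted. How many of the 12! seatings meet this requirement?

Inclusion-exclusion on the 2 forbidden self-matches:
Σ_{j=0}^{2} (-1)^j C(2,j)(12-j)!
= C(2,0)·12! - C(2,1)·11! + C(2,2)·10!
= 479001600 - 79833600 + 3628800
= 402796800

402796800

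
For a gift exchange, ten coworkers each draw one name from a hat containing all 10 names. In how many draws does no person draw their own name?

The number of derangements of 10 is !10 = Σ_{k=0}^{10} (-1)^k·10!/k!
= 10! - 10!/1! + 10!/2! - 10!/3! + 10!/4! - 10!/5! + 10!/6! - 10!/7! + 10!/8! - 10!/9! + 10!/10!
= 3628800 - 3628800 + 1814400 - 604800 + 151200 - 30240 + 5040 - 720 + 90 - 10 + 1
= 1334961

1334961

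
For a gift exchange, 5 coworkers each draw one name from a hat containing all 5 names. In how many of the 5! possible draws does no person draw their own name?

44

Recurrence: !5 = 4·(!4 + !3).
!5 = 4·(9 + 2) = 4·11 = 44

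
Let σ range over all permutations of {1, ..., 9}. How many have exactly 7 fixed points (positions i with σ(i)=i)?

36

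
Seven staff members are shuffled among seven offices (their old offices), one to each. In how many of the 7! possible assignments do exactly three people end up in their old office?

315

Pick the 3 fixed positions: C(7,3) = 35 ways.
The remaining 4 must be deranged: !4 = 9.
Total: 35 × 9 = 315.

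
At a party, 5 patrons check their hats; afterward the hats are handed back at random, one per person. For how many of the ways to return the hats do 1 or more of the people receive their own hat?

76

# with exactly i fixed is C(5,i)·!(5-i); sum over i=1..5:
  i=1: C(5,1)·!4 = 5·9 = 45
  i=2: C(5,2)·!3 = 10·2 = 20
  i=3: C(5,3)·!2 = 10·1 = 10
  i=4: C(5,4)·!1 = 5·0 = 0
  i=5: C(5,5)·!0 = 1·1 = 1
Total = 76.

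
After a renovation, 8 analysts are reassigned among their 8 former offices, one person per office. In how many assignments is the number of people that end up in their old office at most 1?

29665

# with exactly i fixed is C(8,i)·!(8-i); sum over i=0..1:
  i=0: C(8,0)·!8 = 1·14833 = 14833
  i=1: C(8,1)·!7 = 8·1854 = 14832
Total = 29665.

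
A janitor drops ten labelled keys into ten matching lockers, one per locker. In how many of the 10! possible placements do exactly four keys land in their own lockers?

55650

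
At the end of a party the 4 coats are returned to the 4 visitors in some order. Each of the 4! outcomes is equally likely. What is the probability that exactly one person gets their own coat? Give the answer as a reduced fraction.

Favorable outcomes: C(4,1)·!3 = 4·2 = 8.
Total outcomes: 4! = 24.
Probability = 8/24 = 1/3.

1/3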